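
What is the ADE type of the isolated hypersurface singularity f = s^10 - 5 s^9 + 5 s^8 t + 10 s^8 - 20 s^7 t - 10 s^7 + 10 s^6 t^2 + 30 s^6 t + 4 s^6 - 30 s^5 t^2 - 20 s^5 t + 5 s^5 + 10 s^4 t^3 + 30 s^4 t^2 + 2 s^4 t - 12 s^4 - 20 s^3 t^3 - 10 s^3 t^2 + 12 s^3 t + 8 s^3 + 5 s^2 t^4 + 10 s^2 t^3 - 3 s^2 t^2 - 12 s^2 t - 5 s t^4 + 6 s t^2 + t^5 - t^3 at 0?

E_{8}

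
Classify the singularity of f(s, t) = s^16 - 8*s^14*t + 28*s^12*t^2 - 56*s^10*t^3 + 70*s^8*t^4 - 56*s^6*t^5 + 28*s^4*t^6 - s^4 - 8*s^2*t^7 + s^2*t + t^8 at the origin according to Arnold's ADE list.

D9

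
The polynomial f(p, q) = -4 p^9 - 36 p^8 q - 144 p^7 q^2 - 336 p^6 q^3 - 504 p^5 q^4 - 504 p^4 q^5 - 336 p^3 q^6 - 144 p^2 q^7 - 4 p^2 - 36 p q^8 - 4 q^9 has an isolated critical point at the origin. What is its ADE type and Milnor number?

The Hessian of f at 0 has rank 1. Corank 1: A-series; mu = 8 gives A_8.

Type A_8, Milnor number mu = 8.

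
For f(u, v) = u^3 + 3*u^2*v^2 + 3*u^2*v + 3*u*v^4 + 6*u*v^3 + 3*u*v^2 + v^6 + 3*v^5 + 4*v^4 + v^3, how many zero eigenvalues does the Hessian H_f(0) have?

2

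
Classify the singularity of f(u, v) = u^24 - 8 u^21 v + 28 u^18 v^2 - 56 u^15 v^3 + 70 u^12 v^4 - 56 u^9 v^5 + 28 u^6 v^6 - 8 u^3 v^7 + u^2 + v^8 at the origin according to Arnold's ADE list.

A7

The Hessian of f at 0 has rank 1. Corank 1: A-series; mu = 7 gives A_7.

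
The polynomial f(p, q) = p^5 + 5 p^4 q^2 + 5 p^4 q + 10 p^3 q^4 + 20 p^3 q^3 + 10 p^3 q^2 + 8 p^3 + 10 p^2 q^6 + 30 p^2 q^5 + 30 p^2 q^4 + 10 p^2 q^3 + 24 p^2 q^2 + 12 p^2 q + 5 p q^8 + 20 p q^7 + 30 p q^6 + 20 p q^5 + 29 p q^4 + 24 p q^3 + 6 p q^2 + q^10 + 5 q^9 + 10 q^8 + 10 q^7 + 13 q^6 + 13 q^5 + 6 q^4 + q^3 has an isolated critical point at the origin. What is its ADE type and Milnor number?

The Hessian of f at 0 has rank 0. Corank 2; j^3 = (2*p + q)^3 is a perfect cube, so E-series; the 5-jet and mu = 8 give E_8.

Type E_{8}, Milnor number mu = 8.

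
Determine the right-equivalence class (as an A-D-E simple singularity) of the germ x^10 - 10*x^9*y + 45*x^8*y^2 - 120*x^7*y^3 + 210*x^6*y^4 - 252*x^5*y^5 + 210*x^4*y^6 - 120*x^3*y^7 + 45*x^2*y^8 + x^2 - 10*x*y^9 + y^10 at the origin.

The Hessian of f at 0 has rank 1. Corank 1: A-series; mu = 9 gives A_9.

A_9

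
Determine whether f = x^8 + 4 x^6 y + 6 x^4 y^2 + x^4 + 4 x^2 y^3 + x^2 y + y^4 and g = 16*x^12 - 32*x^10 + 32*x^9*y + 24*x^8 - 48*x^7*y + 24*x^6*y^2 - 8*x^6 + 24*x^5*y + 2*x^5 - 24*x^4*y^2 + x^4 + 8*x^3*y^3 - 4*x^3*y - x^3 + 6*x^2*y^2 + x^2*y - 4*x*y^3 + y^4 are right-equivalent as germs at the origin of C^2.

Yes.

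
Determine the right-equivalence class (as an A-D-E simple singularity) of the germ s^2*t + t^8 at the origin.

D9

The Hessian of f at 0 has rank 0. Corank 2; j^3 = s^2*t has shape L^2 M (L != M), so D-series; mu = 9 gives D_9.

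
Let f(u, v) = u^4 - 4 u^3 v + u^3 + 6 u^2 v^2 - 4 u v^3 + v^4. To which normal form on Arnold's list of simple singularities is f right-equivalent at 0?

The Hessian of f at 0 has rank 0. Corank 2; j^3 = u^3 is a perfect cube, so E-series; the 4-jet and mu = 6 give E_6.

E_6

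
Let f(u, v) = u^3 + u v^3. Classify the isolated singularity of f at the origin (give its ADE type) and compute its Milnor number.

Type E7, Milnor number mu = 7.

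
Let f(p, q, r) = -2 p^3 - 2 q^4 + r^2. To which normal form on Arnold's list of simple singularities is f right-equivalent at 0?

E_{6}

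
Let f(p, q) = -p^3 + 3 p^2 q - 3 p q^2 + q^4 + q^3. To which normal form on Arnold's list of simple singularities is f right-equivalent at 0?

E_6

The Hessian of f at 0 is [[0, 0], [0, 0]] with rank 0, so corank 2. A Groebner basis of the Jacobian ideal J(f) in C{p,q} is {q^3, p^2 - 2*p*q + q^2}; counting standard monomials gives mu = 6. Corank 2; j^3 = -(p - q)^3 is a perfect cube, so E-series; the 4-jet and mu = 6 give E_6.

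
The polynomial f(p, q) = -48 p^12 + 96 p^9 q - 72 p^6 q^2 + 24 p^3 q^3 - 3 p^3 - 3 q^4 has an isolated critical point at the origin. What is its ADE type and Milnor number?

The Hessian of f at 0 has rank 0. Corank 2; j^3 = -3*p^3 is a perfect cube, so E-series; the 4-jet and mu = 6 give E_6.

Type E_{6}, Milnor number mu = 6.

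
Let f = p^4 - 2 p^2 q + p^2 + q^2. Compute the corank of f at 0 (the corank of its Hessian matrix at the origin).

0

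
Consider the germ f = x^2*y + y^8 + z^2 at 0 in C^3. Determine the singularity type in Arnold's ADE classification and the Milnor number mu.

The Hessian of f at 0 has rank 1. Corank 2; j^3 = x^2*y has shape L^2 M (L != M), so D-series; mu = 9 gives D_9.

Type D_9, Milnor number mu = 9.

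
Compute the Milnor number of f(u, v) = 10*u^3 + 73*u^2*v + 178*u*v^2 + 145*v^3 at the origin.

4

The Hessian of f at 0 has rank 0. Corank 2; j^3 = (2*u + 5*v)*(5*u^2 + 24*u*v + 29*v^2) splits into three distinct lines over C (the quadratic factor has nonzero discriminant), so D_4.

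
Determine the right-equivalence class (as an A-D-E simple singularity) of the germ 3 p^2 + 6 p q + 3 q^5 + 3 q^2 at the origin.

A_{4}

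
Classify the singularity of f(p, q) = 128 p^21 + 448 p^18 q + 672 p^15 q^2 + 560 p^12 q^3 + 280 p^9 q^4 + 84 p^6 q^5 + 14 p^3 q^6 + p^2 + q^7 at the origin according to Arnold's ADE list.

The Hessian of f at 0 has rank 1. Corank 1: A-series; mu = 6 gives A_6.

A_{6}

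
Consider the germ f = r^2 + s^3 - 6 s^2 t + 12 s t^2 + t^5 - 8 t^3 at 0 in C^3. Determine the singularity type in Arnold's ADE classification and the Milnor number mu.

The Hessian of f at 0 is [[0, 0, 0], [0, 0, 0], [0, 0, 2]] with rank 1, so corank 2. A Groebner basis of the Jacobian ideal J(f) in C{s,t,r} is {t^4, s^2 - 4*s*t + 4*t^2, r}; counting standard monomials gives mu = 8. Corank 2; j^3 = (s - 2*t)^3 is a perfect cube, so E-series; the 5-jet and mu = 8 give E_8.

Type E_8, Milnor number mu = 8.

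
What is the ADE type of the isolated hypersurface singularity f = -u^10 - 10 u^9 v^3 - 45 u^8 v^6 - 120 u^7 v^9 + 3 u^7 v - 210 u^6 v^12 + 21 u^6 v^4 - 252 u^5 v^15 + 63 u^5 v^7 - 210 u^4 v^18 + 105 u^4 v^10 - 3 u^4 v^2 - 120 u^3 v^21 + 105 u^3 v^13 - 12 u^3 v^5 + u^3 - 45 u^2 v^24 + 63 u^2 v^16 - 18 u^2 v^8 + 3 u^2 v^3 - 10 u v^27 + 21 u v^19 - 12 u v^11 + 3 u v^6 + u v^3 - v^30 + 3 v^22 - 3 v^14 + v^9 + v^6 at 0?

E7

The Hessian of f at 0 is [[0, 0], [0, 0]] with rank 0, so corank 2. A Groebner basis of the Jacobian ideal J(f) in C{u,v} is {u^3, u*v^2, 3*u^2 + v^3}; counting standard monomials gives mu = 7. Corank 2; j^3 = u^3 is a perfect cube, so E-series; the 4-jet and mu = 7 give E_7.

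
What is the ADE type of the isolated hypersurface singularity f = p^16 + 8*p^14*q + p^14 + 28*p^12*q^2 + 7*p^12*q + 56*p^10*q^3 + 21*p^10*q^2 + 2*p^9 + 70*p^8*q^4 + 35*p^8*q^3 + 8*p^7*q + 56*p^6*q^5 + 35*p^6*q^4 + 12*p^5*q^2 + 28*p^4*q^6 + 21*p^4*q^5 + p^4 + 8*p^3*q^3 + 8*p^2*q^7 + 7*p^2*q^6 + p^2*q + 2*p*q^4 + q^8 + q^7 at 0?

D_9

The Hessian of f at 0 is [[0, 0], [0, 0]] with rank 0, so corank 2. A Groebner basis of the Jacobian ideal J(f) in C{p,q} is {p^2*q^2, 8*p^2*q + p^2 + p*q^3, p*q + q^4, p^3}; counting standard monomials gives mu = 9. Corank 2; j^3 = p^2*q has shape L^2 M (L != M), so D-series; mu = 9 gives D_9.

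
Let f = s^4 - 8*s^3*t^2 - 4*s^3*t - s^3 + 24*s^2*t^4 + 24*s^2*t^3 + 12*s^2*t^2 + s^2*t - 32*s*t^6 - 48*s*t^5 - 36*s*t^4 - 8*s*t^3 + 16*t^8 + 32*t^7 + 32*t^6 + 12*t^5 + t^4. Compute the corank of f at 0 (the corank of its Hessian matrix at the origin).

Hessian at 0 has rank 0.

2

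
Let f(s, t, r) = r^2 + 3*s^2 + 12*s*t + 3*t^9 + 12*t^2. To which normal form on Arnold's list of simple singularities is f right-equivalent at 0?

A8

The Hessian of f at 0 is [[6, 12, 0], [12, 24, 0], [0, 0, 2]] with rank 2, so corank 1. A Groebner basis of the Jacobian ideal J(f) in C{s,t,r} is {t^8, s + 2*t, r}; counting standard monomials gives mu = 8. Corank 1: A-series; mu = 8 gives A_8.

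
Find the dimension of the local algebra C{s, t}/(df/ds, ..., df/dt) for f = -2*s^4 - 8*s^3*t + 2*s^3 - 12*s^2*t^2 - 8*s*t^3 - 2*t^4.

6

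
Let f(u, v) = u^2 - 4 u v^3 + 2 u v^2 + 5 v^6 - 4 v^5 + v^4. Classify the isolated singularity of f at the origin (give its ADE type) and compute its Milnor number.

The Hessian of f at 0 has rank 1. Corank 1: A-series; mu = 5 gives A_5.

Type A_{5}, Milnor number mu = 5.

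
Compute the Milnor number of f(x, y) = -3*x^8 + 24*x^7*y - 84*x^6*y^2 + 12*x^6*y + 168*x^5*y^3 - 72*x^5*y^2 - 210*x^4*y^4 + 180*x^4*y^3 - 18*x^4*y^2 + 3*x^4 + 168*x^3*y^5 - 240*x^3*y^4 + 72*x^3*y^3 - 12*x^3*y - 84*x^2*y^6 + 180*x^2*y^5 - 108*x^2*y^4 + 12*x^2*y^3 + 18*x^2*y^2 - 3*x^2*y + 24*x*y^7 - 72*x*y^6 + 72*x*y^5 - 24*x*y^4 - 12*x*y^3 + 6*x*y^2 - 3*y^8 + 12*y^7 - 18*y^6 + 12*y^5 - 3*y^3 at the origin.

The Hessian of f at 0 has rank 0. Corank 2; j^3 = -3*y*(x - y)^2 has shape L^2 M (L != M), so D-series; mu = 5 gives D_5.

5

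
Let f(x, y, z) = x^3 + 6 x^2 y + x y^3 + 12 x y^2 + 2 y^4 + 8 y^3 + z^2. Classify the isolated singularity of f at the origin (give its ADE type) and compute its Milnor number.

Type E7, Milnor number mu = 7.

The Hessian of f at 0 has rank 1. Corank 2; j^3 = (x + 2*y)^3 is a perfect cube, so E-series; the 4-jet and mu = 7 give E_7.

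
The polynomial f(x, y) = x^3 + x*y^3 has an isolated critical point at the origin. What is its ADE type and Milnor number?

Type E7, Milnor number mu = 7.

The Hessian of f at 0 is [[0, 0], [0, 0]] with rank 0, so corank 2. A Groebner basis of the Jacobian ideal J(f) in C{x,y} is {x^3, x*y^2, 3*x^2 + y^3}; counting standard monomials gives mu = 7. Corank 2; j^3 = x^3 is a perfect cube, so E-series; the 4-jet and mu = 7 give E_7.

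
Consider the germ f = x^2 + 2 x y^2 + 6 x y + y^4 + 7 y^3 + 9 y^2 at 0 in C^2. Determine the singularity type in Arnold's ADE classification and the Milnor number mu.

Type A_{2}, Milnor number mu = 2.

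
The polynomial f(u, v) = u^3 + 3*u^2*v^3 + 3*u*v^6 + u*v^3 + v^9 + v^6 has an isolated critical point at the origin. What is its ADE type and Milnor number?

Type E_7, Milnor number mu = 7.

The Hessian of f at 0 is [[0, 0], [0, 0]] with rank 0, so corank 2. A Groebner basis of the Jacobian ideal J(f) in C{u,v} is {u^3, u*v^2, 3*u^2 + v^3}; counting standard monomials gives mu = 7. Corank 2; j^3 = u^3 is a perfect cube, so E-series; the 4-jet and mu = 7 give E_7.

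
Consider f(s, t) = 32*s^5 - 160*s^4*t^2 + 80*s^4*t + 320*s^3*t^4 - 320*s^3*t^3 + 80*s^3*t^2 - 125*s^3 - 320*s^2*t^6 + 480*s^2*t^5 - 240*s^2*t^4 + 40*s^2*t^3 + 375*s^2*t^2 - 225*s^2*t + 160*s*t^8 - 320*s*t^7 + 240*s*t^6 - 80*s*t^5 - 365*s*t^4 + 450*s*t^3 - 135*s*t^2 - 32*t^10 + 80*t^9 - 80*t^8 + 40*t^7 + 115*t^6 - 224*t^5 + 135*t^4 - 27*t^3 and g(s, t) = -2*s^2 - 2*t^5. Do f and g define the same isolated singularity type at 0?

No.

The Hessian of f at 0 is [[0, 0], [0, 0]] with rank 0, so corank 2. A Groebner basis of the Jacobian ideal J(f) in C{s,t} is {-23*s^2/40 + s*t^3 + 23*s*t^2/20 - 69*s*t/100 + 69*t^3/100 - 207*t^2/1000, s^2 - 2*s*t^2 + 6*s*t/5 + t^4 - 6*t^3/5 + 9*t^2/25, s^3 - 9*s^2/100 - 9*s*t^2/10 - 27*s*t/250 - 81*t^3/250 - 81*t^2/2500, s^2*t + s^2/20 + 11*s*t^2/10 + 3*s*t/50 + 3*t^3/10 + 9*t^2/500}; counting standard monomials gives mu = 8. Corank 2; j^3 = -(5*s + 3*t)^3 is a perfect cube, so E-series; the 5-jet and mu = 8 give E_8. The Hessian of g at 0 is [[-4, 0], [0, 0]] with rank 1, so corank 1. A Groebner basis of the Jacobian ideal J(g) in C{s,t} is {t^4, s}; counting standard monomials gives mu = 4. Corank 1: A-series; mu = 4 gives A_4. f is E_8 but g is A_4, hence not right-equivalent.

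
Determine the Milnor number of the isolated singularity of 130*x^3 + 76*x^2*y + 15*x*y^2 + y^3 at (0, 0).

4

The Hessian of f at 0 is [[0, 0], [0, 0]] with rank 0, so corank 2. A Groebner basis of the Jacobian ideal J(f) in C{x,y} is {y^3, x^2 - 3*y^2/74, x*y + 15*y^2/74}; counting standard monomials gives mu = 4. Corank 2; j^3 = (5*x + y)*(26*x^2 + 10*x*y + y^2) splits into three distinct lines over C (the quadratic factor has nonzero discriminant), so D_4.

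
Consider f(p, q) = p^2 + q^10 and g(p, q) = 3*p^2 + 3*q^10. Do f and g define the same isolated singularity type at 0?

The Hessian of f at 0 has rank 1. Corank 1: A-series; mu = 9 gives A_9. The Hessian of g at 0 has rank 1. Corank 1: A-series; mu = 9 gives A_9. Both have type A_9, hence right-equivalent.

Yes.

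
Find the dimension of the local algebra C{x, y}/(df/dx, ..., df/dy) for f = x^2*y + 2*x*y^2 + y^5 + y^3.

6

The Hessian of f at 0 has rank 0. Corank 2; j^3 = y*(x + y)^2 has shape L^2 M (L != M), so D-series; mu = 6 gives D_6.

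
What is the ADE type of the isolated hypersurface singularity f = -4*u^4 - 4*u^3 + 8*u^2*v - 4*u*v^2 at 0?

The Hessian of f at 0 has rank 0. Corank 2; j^3 = -4*u*(u - v)^2 has shape L^2 M (L != M), so D-series; mu = 5 gives D_5.

D_5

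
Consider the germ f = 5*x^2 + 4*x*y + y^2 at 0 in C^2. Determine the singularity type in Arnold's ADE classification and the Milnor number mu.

The Hessian of f at 0 has rank 2. Corank 0: nondegenerate Morse point, so A_1.

Type A1, Milnor number mu = 1.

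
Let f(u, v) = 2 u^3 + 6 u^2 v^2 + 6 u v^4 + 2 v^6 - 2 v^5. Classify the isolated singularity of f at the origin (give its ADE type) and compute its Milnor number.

Type E8, Milnor number mu = 8.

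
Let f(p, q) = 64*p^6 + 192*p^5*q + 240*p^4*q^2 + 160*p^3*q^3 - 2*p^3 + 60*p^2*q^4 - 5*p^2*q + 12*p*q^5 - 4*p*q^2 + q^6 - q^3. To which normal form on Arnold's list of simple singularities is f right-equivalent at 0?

D7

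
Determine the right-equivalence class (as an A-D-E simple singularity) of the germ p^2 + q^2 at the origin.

A1

The Hessian of f at 0 has rank 2. Corank 0: nondegenerate Morse point, so A_1.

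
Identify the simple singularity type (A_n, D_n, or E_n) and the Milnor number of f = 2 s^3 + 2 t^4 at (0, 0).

Type E_{6}, Milnor number mu = 6.

The Hessian of f at 0 has rank 0. Corank 2; j^3 = 2*s^3 is a perfect cube, so E-series; the 4-jet and mu = 6 give E_6.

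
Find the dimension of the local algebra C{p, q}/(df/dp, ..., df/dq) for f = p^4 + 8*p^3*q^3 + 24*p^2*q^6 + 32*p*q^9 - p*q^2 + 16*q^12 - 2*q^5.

5

The Hessian of f at 0 is [[0, 0], [0, 0]] with rank 0, so corank 2. A Groebner basis of the Jacobian ideal J(f) in C{p,q} is {p^3 - q^2/4, q^3, p*q}; counting standard monomials gives mu = 5. Corank 2; j^3 = -p*q^2 has shape L^2 M (L != M), so D-series; mu = 5 gives D_5.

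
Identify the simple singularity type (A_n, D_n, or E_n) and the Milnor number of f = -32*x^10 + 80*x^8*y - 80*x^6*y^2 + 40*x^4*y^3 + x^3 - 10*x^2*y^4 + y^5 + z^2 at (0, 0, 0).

The Hessian of f at 0 has rank 1. Corank 2; j^3 = x^3 is a perfect cube, so E-series; the 5-jet and mu = 8 give E_8.

Type E8, Milnor number mu = 8.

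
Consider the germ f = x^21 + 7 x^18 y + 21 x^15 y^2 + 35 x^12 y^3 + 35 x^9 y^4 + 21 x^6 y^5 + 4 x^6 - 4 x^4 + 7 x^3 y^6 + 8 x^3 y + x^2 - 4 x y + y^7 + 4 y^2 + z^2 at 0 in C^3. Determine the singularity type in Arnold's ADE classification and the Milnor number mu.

The Hessian of f at 0 has rank 2. Corank 1: A-series; mu = 6 gives A_6.

Type A6, Milnor number mu = 6.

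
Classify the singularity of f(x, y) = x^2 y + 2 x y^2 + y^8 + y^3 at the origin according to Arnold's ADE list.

D9

The Hessian of f at 0 is [[0, 0], [0, 0]] with rank 0, so corank 2. A Groebner basis of the Jacobian ideal J(f) in C{x,y} is {x^2/8 + y^7 - y^2/8, x^3 + y^3, x*y + y^2}; counting standard monomials gives mu = 9. Corank 2; j^3 = y*(x + y)^2 has shape L^2 M (L != M), so D-series; mu = 9 gives D_9.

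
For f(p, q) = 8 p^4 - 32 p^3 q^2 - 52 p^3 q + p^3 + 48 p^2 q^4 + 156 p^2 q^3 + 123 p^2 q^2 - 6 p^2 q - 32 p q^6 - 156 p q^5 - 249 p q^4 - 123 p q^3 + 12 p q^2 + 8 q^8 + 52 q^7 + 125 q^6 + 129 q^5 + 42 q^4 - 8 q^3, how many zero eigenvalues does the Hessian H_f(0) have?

2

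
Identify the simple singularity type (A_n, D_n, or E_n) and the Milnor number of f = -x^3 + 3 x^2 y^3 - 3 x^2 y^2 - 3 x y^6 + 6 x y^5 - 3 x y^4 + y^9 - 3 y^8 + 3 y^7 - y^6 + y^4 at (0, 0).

Type E6, Milnor number mu = 6.

The Hessian of f at 0 is [[0, 0], [0, 0]] with rank 0, so corank 2. A Groebner basis of the Jacobian ideal J(f) in C{x,y} is {x^3, x^2*y, x^2/2 + x*y^2, y^3}; counting standard monomials gives mu = 6. Corank 2; j^3 = -x^3 is a perfect cube, so E-series; the 4-jet and mu = 6 give E_6.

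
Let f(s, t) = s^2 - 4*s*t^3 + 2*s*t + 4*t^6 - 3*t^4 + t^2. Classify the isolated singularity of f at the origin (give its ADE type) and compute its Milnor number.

Type A_3, Milnor number mu = 3.

The Hessian of f at 0 has rank 1. Corank 1: A-series; mu = 3 gives A_3.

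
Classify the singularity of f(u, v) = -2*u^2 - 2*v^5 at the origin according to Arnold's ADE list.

A_4

The Hessian of f at 0 is [[-4, 0], [0, 0]] with rank 1, so corank 1. A Groebner basis of the Jacobian ideal J(f) in C{u,v} is {v^4, u}; counting standard monomials gives mu = 4. Corank 1: A-series; mu = 4 gives A_4.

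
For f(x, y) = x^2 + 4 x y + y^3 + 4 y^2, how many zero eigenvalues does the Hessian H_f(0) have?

1

Hessian at 0 has rank 1.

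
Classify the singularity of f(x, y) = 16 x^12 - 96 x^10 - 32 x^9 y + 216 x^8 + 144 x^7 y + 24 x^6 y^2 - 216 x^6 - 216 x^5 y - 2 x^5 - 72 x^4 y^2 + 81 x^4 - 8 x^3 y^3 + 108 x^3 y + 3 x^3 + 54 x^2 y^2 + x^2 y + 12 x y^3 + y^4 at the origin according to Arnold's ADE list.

D_{5}

The Hessian of f at 0 is [[0, 0], [0, 0]] with rank 0, so corank 2. A Groebner basis of the Jacobian ideal J(f) in C{x,y} is {x*y^2, -x*y/12 + y^3, x^2 + x*y/3}; counting standard monomials gives mu = 5. Corank 2; j^3 = x^2*(3*x + y) has shape L^2 M (L != M), so D-series; mu = 5 gives D_5.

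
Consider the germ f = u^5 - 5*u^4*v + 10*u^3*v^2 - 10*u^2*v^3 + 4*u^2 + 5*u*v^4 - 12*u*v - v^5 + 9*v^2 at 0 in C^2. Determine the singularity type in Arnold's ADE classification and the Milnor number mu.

Type A_{4}, Milnor number mu = 4.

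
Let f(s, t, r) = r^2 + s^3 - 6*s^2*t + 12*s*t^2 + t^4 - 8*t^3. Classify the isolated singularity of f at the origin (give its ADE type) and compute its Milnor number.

The Hessian of f at 0 has rank 1. Corank 2; j^3 = (s - 2*t)^3 is a perfect cube, so E-series; the 4-jet and mu = 6 give E_6.

Type E_{6}, Milnor number mu = 6.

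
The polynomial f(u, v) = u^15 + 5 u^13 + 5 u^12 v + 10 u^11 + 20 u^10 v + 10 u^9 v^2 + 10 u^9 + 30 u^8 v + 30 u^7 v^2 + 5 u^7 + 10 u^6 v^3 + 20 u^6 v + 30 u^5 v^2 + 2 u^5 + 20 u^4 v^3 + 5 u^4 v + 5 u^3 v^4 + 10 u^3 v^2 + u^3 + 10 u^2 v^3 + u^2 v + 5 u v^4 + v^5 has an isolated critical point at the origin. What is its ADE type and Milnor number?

The Hessian of f at 0 has rank 0. Corank 2; j^3 = u^2*(u + v) has shape L^2 M (L != M), so D-series; mu = 6 gives D_6.

Type D_{6}, Milnor number mu = 6.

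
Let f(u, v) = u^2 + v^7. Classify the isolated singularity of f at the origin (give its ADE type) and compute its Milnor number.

Type A_6, Milnor number mu = 6.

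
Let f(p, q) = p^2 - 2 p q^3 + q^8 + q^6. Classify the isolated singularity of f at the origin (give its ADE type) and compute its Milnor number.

Type A_7, Milnor number mu = 7.

The Hessian of f at 0 has rank 1. Corank 1: A-series; mu = 7 gives A_7.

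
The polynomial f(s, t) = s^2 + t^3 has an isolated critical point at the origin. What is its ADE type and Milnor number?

Type A_2, Milnor number mu = 2.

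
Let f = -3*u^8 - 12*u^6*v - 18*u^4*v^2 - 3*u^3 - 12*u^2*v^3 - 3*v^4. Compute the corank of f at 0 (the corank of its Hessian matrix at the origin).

Hessian at 0 has rank 0.

2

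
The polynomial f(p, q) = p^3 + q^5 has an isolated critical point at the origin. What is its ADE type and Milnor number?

Type E8, Milnor number mu = 8.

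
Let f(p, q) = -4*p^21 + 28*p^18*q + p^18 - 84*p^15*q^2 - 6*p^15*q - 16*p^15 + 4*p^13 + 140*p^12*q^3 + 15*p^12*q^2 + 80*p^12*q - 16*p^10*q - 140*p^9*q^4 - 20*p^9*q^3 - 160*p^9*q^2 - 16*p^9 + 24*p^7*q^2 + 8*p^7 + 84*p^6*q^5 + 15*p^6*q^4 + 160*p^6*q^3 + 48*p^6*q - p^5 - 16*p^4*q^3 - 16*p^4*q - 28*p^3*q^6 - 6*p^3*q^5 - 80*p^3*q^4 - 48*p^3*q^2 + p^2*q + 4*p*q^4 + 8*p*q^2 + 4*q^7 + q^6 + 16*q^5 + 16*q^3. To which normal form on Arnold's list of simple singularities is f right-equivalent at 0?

D7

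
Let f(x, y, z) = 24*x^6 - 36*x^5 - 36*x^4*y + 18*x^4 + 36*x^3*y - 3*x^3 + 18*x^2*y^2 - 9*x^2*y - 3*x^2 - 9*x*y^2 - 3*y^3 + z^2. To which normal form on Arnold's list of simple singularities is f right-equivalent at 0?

A2

The Hessian of f at 0 is [[-6, 0, 0], [0, 0, 0], [0, 0, 2]] with rank 2, so corank 1. A Groebner basis of the Jacobian ideal J(f) in C{x,y,z} is {y^2, x, z}; counting standard monomials gives mu = 2. Corank 1: A-series; mu = 2 gives A_2.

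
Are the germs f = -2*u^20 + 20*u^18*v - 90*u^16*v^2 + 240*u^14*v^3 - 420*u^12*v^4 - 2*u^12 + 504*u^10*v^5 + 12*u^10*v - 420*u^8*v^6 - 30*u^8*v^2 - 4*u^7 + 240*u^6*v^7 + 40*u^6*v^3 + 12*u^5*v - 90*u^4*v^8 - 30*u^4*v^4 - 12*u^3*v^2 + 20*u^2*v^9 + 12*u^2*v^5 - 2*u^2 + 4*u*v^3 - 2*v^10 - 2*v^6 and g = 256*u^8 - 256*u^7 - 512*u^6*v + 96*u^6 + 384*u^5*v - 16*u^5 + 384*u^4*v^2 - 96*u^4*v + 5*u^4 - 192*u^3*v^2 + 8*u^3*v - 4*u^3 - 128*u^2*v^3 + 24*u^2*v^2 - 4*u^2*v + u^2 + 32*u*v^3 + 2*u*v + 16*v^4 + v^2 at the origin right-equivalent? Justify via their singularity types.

The Hessian of f at 0 has rank 1. Corank 1: A-series; mu = 9 gives A_9. The Hessian of g at 0 has rank 1. Corank 1: A-series; mu = 3 gives A_3. f is A_9 but g is A_3, hence not right-equivalent.

No.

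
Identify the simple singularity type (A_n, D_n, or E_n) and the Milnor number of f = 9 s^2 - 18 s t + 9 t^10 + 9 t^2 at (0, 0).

Type A9, Milnor number mu = 9.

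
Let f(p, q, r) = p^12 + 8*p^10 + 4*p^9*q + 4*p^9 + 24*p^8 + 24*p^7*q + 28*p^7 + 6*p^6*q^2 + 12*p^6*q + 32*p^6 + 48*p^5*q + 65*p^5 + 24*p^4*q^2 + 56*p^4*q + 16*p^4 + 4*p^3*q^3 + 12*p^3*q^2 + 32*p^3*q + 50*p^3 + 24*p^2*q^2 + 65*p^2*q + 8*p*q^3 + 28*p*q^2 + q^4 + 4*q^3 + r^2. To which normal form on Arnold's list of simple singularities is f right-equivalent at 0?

The Hessian of f at 0 has rank 1. Corank 2; j^3 = (2*p + q)*(5*p + 2*q)^2 has shape L^2 M (L != M), so D-series; mu = 5 gives D_5.

D_{5}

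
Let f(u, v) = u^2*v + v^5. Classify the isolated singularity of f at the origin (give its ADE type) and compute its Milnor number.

Type D6, Milnor number mu = 6.

The Hessian of f at 0 has rank 0. Corank 2; j^3 = u^2*v has shape L^2 M (L != M), so D-series; mu = 6 gives D_6.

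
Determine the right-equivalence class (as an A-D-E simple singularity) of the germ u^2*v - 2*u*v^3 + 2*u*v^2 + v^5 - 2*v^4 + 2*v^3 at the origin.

The Hessian of f at 0 is [[0, 0], [0, 0]] with rank 0, so corank 2. A Groebner basis of the Jacobian ideal J(f) in C{u,v} is {v^3, u^2 + 2*v^2, u*v + v^2}; counting standard monomials gives mu = 4. Corank 2; j^3 = v*(u^2 + 2*u*v + 2*v^2) splits into three distinct lines over C (the quadratic factor has nonzero discriminant), so D_4.

D4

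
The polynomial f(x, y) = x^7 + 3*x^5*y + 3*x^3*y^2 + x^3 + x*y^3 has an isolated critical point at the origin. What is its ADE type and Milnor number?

The Hessian of f at 0 is [[0, 0], [0, 0]] with rank 0, so corank 2. A Groebner basis of the Jacobian ideal J(f) in C{x,y} is {x^3, x*y^2, 3*x^2 + y^3}; counting standard monomials gives mu = 7. Corank 2; j^3 = x^3 is a perfect cube, so E-series; the 4-jet and mu = 7 give E_7.

Type E7, Milnor number mu = 7.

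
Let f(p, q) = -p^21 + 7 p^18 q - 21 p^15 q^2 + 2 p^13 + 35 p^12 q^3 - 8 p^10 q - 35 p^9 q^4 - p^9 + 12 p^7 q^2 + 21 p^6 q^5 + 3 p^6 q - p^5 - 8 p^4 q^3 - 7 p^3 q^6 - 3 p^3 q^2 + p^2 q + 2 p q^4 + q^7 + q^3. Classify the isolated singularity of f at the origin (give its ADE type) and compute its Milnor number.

Type D4, Milnor number mu = 4.

The Hessian of f at 0 has rank 0. Corank 2; j^3 = q*(p^2 + q^2) splits into three distinct lines over C (the quadratic factor has nonzero discriminant), so D_4.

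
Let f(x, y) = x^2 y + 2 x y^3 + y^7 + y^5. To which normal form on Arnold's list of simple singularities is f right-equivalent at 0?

D_{8}

The Hessian of f at 0 has rank 0. Corank 2; j^3 = x^2*y has shape L^2 M (L != M), so D-series; mu = 8 gives D_8.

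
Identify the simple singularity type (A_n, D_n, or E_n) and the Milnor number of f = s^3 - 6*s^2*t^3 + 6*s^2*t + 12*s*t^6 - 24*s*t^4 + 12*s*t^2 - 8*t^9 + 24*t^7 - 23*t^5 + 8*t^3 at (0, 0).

The Hessian of f at 0 has rank 0. Corank 2; j^3 = (s + 2*t)^3 is a perfect cube, so E-series; the 5-jet and mu = 8 give E_8.

Type E8, Milnor number mu = 8.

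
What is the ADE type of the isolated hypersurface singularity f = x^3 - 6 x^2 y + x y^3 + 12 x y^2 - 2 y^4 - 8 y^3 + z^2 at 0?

The Hessian of f at 0 has rank 1. Corank 2; j^3 = (x - 2*y)^3 is a perfect cube, so E-series; the 4-jet and mu = 7 give E_7.

E7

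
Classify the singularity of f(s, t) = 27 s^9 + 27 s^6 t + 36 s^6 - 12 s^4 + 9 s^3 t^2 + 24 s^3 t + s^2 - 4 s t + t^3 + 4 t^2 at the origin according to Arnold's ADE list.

A_{2}

The Hessian of f at 0 has rank 1. Corank 1: A-series; mu = 2 gives A_2.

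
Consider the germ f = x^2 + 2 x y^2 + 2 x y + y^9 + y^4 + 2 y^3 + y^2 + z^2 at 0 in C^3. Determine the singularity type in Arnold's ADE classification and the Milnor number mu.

Type A_{8}, Milnor number mu = 8.

The Hessian of f at 0 is [[2, 2, 0], [2, 2, 0], [0, 0, 2]] with rank 2, so corank 1. A Groebner basis of the Jacobian ideal J(f) in C{x,y,z} is {x^4 + 4*x^3*y - 6*x^3 - 10*x^2*y + 5*x^2 + 6*x*y - x - y, x + y^2 + y, z}; counting standard monomials gives mu = 8. Corank 1: A-series; mu = 8 gives A_8.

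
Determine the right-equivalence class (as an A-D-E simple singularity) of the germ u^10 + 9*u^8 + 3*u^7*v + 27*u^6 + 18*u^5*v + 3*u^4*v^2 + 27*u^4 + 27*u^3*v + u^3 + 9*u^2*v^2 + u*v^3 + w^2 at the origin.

The Hessian of f at 0 is [[0, 0, 0], [0, 0, 0], [0, 0, 2]] with rank 1, so corank 2. A Groebner basis of the Jacobian ideal J(f) in C{u,v,w} is {u^2/3 + v^4 + v^3/9, u^3, u^2*v - u^2/9 - v^3/27, 2*u^2/3 + u*v^2 + 2*v^3/9, w}; counting standard monomials gives mu = 7. Corank 2; j^3 = u^3 is a perfect cube, so E-series; the 4-jet and mu = 7 give E_7.

E7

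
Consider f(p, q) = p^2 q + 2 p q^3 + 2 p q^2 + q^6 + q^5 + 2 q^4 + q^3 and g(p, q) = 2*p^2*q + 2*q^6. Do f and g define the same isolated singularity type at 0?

Yes.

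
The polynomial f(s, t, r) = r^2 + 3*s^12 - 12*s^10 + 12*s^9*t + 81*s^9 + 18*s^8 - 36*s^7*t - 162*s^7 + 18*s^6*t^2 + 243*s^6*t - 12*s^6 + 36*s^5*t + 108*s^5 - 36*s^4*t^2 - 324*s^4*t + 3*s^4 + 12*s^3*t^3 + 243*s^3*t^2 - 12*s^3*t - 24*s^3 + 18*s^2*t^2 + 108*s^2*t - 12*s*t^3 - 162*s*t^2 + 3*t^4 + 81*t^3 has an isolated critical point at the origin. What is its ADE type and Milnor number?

The Hessian of f at 0 is [[0, 0, 0], [0, 0, 0], [0, 0, 2]] with rank 1, so corank 2. A Groebner basis of the Jacobian ideal J(f) in C{s,t,r} is {t^4, s*t^2 - 4*t^3/3, s^2 - 3*s*t + 9*t^2/4, r}; counting standard monomials gives mu = 6. Corank 2; j^3 = -3*(2*s - 3*t)^3 is a perfect cube, so E-series; the 4-jet and mu = 6 give E_6.

Type E6, Milnor number mu = 6.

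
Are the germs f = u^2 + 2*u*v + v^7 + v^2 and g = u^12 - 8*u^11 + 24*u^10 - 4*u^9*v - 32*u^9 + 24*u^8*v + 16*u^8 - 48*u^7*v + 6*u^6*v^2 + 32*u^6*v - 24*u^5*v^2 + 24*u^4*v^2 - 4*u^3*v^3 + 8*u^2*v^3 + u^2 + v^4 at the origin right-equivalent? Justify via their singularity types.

No.

The Hessian of f at 0 has rank 1. Corank 1: A-series; mu = 6 gives A_6. The Hessian of g at 0 has rank 1. Corank 1: A-series; mu = 3 gives A_3. f is A_6 but g is A_3, hence not right-equivalent.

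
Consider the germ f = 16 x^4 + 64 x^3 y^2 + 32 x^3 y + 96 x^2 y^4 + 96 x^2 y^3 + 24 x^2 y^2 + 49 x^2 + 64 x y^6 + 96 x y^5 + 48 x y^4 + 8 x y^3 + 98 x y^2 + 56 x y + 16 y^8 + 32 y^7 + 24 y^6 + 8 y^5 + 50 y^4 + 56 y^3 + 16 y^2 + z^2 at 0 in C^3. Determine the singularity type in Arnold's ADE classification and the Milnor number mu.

Type A_{3}, Milnor number mu = 3.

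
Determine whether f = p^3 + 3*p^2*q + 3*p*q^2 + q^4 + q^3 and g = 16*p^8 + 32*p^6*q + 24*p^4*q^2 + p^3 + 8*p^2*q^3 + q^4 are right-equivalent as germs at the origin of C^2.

Yes.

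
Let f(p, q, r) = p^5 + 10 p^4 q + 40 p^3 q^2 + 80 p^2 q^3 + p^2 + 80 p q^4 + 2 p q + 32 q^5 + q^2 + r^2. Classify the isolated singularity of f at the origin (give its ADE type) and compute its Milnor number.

The Hessian of f at 0 has rank 2. Corank 1: A-series; mu = 4 gives A_4.

Type A_4, Milnor number mu = 4.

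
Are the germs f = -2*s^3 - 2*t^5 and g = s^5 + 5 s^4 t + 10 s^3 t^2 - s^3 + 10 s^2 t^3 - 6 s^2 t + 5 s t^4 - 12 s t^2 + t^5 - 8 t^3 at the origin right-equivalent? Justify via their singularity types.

Yes.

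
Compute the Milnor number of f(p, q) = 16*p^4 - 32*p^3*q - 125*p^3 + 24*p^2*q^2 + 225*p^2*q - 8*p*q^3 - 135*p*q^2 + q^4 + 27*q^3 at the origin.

6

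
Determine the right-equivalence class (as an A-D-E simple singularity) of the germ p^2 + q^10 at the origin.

A_{9}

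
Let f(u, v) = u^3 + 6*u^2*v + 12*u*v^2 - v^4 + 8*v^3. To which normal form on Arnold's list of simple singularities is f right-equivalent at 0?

The Hessian of f at 0 has rank 0. Corank 2; j^3 = (u + 2*v)^3 is a perfect cube, so E-series; the 4-jet and mu = 6 give E_6.

E_{6}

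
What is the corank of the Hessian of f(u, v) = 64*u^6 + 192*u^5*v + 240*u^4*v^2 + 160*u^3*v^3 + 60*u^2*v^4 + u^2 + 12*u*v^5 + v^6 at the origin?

The Hessian at 0 is [[2, 0], [0, 0]] of rank 1; hence corank 1.

1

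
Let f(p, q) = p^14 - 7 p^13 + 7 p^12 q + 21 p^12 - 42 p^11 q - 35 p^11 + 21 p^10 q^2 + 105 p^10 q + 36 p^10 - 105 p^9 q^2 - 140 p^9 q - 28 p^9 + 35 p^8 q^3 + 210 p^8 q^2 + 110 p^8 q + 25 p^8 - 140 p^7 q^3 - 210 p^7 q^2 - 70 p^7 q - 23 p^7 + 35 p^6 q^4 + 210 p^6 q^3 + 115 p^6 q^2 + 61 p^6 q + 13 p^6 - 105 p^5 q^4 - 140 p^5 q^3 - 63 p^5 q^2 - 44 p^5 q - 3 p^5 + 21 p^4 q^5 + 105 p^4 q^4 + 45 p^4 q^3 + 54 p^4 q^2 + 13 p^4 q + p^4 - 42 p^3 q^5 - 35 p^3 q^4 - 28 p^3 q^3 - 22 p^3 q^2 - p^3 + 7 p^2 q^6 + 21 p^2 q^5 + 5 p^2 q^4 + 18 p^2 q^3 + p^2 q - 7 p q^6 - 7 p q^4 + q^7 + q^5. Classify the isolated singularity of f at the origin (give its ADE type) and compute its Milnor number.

Type D_{6}, Milnor number mu = 6.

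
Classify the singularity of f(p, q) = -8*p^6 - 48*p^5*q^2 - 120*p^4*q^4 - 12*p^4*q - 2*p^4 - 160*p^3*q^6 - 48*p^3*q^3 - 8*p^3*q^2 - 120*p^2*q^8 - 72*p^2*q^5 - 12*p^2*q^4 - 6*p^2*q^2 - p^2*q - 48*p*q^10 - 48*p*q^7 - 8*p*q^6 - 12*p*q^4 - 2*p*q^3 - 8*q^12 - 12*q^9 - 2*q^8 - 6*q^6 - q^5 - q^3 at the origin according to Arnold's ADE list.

D_4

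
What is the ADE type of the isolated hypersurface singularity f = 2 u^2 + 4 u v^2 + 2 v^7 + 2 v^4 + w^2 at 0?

A6

The Hessian of f at 0 has rank 2. Corank 1: A-series; mu = 6 gives A_6.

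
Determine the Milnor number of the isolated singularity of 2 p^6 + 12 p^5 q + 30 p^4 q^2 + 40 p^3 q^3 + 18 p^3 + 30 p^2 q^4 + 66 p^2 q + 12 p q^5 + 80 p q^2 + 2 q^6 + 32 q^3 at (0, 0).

The Hessian of f at 0 is [[0, 0], [0, 0]] with rank 0, so corank 2. A Groebner basis of the Jacobian ideal J(f) in C{p,q} is {-243*p*q/2 + q^5 - 162*q^2, p*q^2 + 4*q^3/3, p^2 + 7*p*q/3 + 4*q^2/3}; counting standard monomials gives mu = 7. Corank 2; j^3 = 2*(p + q)*(3*p + 4*q)^2 has shape L^2 M (L != M), so D-series; mu = 7 gives D_7.

7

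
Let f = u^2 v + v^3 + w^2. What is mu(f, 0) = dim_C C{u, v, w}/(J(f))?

4

The Hessian of f at 0 has rank 1. Corank 2; j^3 = v*(u^2 + v^2) splits into three distinct lines over C (the quadratic factor has nonzero discriminant), so D_4.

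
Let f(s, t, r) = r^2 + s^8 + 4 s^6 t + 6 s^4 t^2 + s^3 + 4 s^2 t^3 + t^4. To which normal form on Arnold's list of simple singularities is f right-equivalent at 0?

The Hessian of f at 0 has rank 1. Corank 2; j^3 = s^3 is a perfect cube, so E-series; the 4-jet and mu = 6 give E_6.

E6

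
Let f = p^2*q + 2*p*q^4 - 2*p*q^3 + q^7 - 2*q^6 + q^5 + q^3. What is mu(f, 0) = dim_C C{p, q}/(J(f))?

The Hessian of f at 0 is [[0, 0], [0, 0]] with rank 0, so corank 2. A Groebner basis of the Jacobian ideal J(f) in C{p,q} is {q^3, p^2 + 3*q^2, p*q}; counting standard monomials gives mu = 4. Corank 2; j^3 = q*(p^2 + q^2) splits into three distinct lines over C (the quadratic factor has nonzero discriminant), so D_4.

4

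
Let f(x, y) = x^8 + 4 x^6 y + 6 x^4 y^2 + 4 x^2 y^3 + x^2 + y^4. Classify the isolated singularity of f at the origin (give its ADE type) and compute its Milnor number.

Type A_{3}, Milnor number mu = 3.

The Hessian of f at 0 has rank 1. Corank 1: A-series; mu = 3 gives A_3.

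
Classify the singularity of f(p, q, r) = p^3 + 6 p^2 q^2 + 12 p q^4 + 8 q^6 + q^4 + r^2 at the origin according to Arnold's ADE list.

E_6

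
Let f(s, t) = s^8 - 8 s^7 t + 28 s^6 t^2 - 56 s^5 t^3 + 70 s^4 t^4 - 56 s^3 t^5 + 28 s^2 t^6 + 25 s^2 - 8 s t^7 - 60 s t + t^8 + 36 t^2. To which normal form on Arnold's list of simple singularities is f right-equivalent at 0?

The Hessian of f at 0 has rank 1. Corank 1: A-series; mu = 7 gives A_7.

A7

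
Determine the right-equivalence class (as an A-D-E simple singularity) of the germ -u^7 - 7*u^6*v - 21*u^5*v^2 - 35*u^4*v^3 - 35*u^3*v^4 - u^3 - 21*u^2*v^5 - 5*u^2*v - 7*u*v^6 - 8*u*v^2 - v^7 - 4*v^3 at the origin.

D_8

The Hessian of f at 0 is [[0, 0], [0, 0]] with rank 0, so corank 2. A Groebner basis of the Jacobian ideal J(f) in C{u,v} is {u*v/7 + v^6 + 2*v^2/7, u*v^2 + 2*v^3, u^2 + 3*u*v + 2*v^2}; counting standard monomials gives mu = 8. Corank 2; j^3 = -(u + v)*(u + 2*v)^2 has shape L^2 M (L != M), so D-series; mu = 8 gives D_8.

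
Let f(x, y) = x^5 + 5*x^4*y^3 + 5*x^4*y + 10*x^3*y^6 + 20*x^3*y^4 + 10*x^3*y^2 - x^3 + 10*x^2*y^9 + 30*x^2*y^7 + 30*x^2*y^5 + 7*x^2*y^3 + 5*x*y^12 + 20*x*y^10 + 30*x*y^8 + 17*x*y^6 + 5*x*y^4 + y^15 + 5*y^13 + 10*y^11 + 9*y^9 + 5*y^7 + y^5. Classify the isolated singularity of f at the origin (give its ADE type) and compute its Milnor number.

The Hessian of f at 0 is [[0, 0], [0, 0]] with rank 0, so corank 2. A Groebner basis of the Jacobian ideal J(f) in C{x,y} is {x^2/2 + x*y^3, -2*x^2 + y^4, x^3, x^2*y}; counting standard monomials gives mu = 8. Corank 2; j^3 = -x^3 is a perfect cube, so E-series; the 5-jet and mu = 8 give E_8.

Type E8, Milnor number mu = 8.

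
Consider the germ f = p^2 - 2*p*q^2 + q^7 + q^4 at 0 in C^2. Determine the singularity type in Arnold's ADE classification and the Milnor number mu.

Type A6, Milnor number mu = 6.

The Hessian of f at 0 has rank 1. Corank 1: A-series; mu = 6 gives A_6.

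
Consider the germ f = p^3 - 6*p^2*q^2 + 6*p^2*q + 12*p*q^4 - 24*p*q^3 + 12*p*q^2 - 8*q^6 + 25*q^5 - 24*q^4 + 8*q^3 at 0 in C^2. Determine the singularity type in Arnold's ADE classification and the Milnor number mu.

Type E8, Milnor number mu = 8.

The Hessian of f at 0 has rank 0. Corank 2; j^3 = (p + 2*q)^3 is a perfect cube, so E-series; the 5-jet and mu = 8 give E_8.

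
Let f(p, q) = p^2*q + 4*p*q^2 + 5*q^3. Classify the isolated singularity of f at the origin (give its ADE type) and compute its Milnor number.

The Hessian of f at 0 has rank 0. Corank 2; j^3 = q*(p^2 + 4*p*q + 5*q^2) splits into three distinct lines over C (the quadratic factor has nonzero discriminant), so D_4.

Type D_4, Milnor number mu = 4.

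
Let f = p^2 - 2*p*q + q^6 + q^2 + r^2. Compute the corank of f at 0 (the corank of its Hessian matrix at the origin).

1

Hessian at 0 has rank 2.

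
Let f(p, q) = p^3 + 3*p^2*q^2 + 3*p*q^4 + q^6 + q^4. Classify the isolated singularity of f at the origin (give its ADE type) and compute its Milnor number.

Type E_6, Milnor number mu = 6.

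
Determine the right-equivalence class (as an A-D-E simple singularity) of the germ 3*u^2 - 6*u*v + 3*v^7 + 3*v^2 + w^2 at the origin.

A6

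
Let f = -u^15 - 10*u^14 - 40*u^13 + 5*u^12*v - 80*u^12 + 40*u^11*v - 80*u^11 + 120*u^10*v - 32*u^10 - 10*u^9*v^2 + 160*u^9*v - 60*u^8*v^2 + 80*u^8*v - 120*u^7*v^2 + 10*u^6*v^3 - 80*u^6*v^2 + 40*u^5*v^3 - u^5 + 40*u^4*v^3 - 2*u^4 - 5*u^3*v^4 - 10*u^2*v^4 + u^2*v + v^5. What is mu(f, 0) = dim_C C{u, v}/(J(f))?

6

The Hessian of f at 0 is [[0, 0], [0, 0]] with rank 0, so corank 2. A Groebner basis of the Jacobian ideal J(f) in C{u,v} is {u^2/5 + v^4, u^3, u*v}; counting standard monomials gives mu = 6. Corank 2; j^3 = u^2*v has shape L^2 M (L != M), so D-series; mu = 6 gives D_6.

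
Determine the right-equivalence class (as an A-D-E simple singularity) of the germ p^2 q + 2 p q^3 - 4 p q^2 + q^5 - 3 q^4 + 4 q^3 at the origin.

D_{5}

The Hessian of f at 0 has rank 0. Corank 2; j^3 = q*(p - 2*q)^2 has shape L^2 M (L != M), so D-series; mu = 5 gives D_5.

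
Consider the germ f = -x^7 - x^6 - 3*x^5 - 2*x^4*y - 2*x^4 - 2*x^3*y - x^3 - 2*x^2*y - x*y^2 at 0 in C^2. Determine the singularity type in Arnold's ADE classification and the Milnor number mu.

The Hessian of f at 0 has rank 0. Corank 2; j^3 = -x*(x + y)^2 has shape L^2 M (L != M), so D-series; mu = 7 gives D_7.

Type D7, Milnor number mu = 7.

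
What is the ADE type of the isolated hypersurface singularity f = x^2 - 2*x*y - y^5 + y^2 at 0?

The Hessian of f at 0 has rank 1. Corank 1: A-series; mu = 4 gives A_4.

A4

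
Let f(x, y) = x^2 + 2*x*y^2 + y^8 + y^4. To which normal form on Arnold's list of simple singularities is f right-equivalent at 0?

A7

The Hessian of f at 0 is [[2, 0], [0, 0]] with rank 1, so corank 1. A Groebner basis of the Jacobian ideal J(f) in C{x,y} is {x^4, x^3*y, x + y^2}; counting standard monomials gives mu = 7. Corank 1: A-series; mu = 7 gives A_7.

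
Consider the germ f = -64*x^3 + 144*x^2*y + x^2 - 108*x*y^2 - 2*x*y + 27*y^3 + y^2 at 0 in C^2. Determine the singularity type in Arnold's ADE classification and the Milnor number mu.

The Hessian of f at 0 is [[2, -2], [-2, 2]] with rank 1, so corank 1. A Groebner basis of the Jacobian ideal J(f) in C{x,y} is {y^2, x - y}; counting standard monomials gives mu = 2. Corank 1: A-series; mu = 2 gives A_2.

Type A_2, Milnor number mu = 2.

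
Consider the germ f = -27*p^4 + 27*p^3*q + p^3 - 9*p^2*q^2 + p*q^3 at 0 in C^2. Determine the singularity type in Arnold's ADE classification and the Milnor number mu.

Type E7, Milnor number mu = 7.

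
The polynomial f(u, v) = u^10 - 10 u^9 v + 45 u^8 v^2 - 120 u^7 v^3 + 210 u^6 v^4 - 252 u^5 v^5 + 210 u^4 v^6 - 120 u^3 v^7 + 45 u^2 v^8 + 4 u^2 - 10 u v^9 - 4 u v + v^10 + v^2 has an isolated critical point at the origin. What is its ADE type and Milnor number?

Type A_{9}, Milnor number mu = 9.

The Hessian of f at 0 is [[8, -4], [-4, 2]] with rank 1, so corank 1. A Groebner basis of the Jacobian ideal J(f) in C{u,v} is {v^9, u - v/2}; counting standard monomials gives mu = 9. Corank 1: A-series; mu = 9 gives A_9.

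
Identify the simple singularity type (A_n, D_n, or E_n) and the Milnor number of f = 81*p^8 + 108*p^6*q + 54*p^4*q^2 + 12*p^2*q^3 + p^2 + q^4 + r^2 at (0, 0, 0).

Type A3, Milnor number mu = 3.

The Hessian of f at 0 is [[2, 0, 0], [0, 0, 0], [0, 0, 2]] with rank 2, so corank 1. A Groebner basis of the Jacobian ideal J(f) in C{p,q,r} is {q^3, p, r}; counting standard monomials gives mu = 3. Corank 1: A-series; mu = 3 gives A_3.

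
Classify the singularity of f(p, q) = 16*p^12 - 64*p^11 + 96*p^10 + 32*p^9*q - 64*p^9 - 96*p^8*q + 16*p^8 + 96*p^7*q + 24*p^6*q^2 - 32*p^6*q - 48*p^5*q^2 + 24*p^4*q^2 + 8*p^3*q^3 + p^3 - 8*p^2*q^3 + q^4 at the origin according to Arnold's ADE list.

The Hessian of f at 0 is [[0, 0], [0, 0]] with rank 0, so corank 2. A Groebner basis of the Jacobian ideal J(f) in C{p,q} is {q^3, p^2}; counting standard monomials gives mu = 6. Corank 2; j^3 = p^3 is a perfect cube, so E-series; the 4-jet and mu = 6 give E_6.

E6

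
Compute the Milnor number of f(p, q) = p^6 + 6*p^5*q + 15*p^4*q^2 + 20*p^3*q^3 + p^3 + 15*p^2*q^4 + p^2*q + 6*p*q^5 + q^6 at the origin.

7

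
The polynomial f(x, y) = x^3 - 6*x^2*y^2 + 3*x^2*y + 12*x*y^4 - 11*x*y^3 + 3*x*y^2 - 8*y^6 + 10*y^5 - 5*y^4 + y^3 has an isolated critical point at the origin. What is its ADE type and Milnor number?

Type E7, Milnor number mu = 7.

The Hessian of f at 0 has rank 0. Corank 2; j^3 = (x + y)^3 is a perfect cube, so E-series; the 4-jet and mu = 7 give E_7.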